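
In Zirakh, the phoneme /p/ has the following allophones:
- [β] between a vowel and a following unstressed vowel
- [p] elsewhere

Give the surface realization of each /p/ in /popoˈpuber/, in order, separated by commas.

Occurrence 1 (position 1): no conditioning environment matches → elsewhere allophone [p].
Occurrence 2 (position 3): between a vowel and a following unstressed vowel → [β].
Occurrence 3 (position 5): no conditioning environment matches → elsewhere allophone [p].

[p], [β], [p]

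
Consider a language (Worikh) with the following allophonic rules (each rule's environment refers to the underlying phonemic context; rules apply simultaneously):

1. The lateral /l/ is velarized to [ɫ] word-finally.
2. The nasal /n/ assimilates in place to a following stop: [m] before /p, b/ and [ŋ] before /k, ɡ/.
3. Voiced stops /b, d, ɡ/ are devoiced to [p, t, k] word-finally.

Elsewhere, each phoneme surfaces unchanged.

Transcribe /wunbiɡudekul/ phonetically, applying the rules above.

[wumbiɡudekuɫ]

/w/ — not in any rule's target class → [w].
/u/ — not in any rule's target class → [u].
/n/ meets the environment for rule 2 (before a labial or velar stop) → [m].
/b/ (between /n/ and /i/) fails the environment for rule 3, so it stays [b].
/i/ stays [i].
/ɡ/ — between /i/ and /u/; rule 3 does not apply here → [ɡ].
/u/ stays [u].
/d/ (between /u/ and /e/): rule 3 targets it, but not word-finally → unchanged [d].
/e/ stays [e].
/k/ (between /e/ and /u/) is unaffected → [k].
/u/ (between /k/ and /l/): no rule targets it → [u].
/l/ meets the environment for rule 1 (word-finally) → [ɫ].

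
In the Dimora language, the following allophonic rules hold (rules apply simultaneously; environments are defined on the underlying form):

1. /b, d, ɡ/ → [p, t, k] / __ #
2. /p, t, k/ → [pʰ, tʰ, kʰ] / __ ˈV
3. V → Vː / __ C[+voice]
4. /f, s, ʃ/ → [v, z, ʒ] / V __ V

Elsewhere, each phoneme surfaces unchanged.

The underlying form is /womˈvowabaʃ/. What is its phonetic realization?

[woːmˈvoːwaːbaʃ]

/w/ stays [w].
/o/ — between /w/ and /m/, before a voiced consonant — surfaces as [oː] (rule 3).
/m/ — not in any rule's target class → [m].
/v/ stays [v].
/o/ (between /v/ and /w/) occurs before a voiced consonant → [oː] by rule 3.
/w/ stays [w].
/a/ (between /w/ and /b/) occurs before a voiced consonant → [aː] by rule 3.
/b/ (between /a/ and /a/) is in the target of rule 1 but the environment (word-finally) is not met → [b].
/a/ (between /b/ and /ʃ/) is in the target of rule 3 but the environment (before a voiced consonant) is not met → [a].
/ʃ/ (word-final) is in the target of rule 4 but the environment (between two vowels) is not met → [ʃ].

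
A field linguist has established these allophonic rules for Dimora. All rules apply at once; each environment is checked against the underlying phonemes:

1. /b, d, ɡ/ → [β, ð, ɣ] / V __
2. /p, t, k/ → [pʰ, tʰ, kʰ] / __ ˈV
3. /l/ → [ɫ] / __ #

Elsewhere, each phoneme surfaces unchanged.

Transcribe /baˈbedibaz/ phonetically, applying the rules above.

/b/ (word-initial) fails the environment for rule 1, so it stays [b].
/b/ meets the environment for rule 1 (immediately after a vowel) → [β].
/d/ (between /e/ and /i/) occurs immediately after a vowel → [ð] by rule 1.
/b/ — between /i/ and /a/, immediately after a vowel — surfaces as [β] (rule 1).

[baˈβeðiβaz]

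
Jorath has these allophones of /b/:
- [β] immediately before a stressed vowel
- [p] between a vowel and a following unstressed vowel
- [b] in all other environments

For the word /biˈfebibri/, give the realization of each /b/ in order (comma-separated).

Occurrence 1 (position 1): no conditioning environment matches → elsewhere allophone [b].
Occurrence 2 (position 5): between a vowel and a following unstressed vowel → [p].
Occurrence 3 (position 7): no conditioning environment matches → elsewhere allophone [b].

[b], [p], [b]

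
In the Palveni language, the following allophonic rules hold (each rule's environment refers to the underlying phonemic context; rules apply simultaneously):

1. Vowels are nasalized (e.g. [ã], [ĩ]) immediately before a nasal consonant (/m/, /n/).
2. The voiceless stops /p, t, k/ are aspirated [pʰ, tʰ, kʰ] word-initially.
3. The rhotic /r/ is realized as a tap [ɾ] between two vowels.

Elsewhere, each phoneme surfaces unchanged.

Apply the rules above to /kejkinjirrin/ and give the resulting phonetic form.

[kʰejkĩnjirrĩn]

/k/ — word-initial, word-initially — surfaces as [kʰ] (rule 2).
/e/ (between /k/ and /j/) is in the target of rule 1 but the environment (before a nasal consonant) is not met → [e].
/j/ (between /e/ and /k/): no rule targets it → [j].
/k/ (between /j/ and /i/) fails the environment for rule 2, so it stays [k].
Rule 1 applies to /i/ (between /k/ and /n/: before a nasal consonant) → [ĩ].
/n/ (between /i/ and /j/) is unaffected → [n].
/j/ stays [j].
/i/ — between /j/ and /r/; rule 1 does not apply here → [i].
/r/ — between /i/ and /r/; rule 3 does not apply here → [r].
/r/ (between /r/ and /i/) is in the target of rule 3 but the environment (between two vowels) is not met → [r].
/i/ — between /r/ and /n/, before a nasal consonant — surfaces as [ĩ] (rule 1).
/n/ (word-final) is unaffected → [n].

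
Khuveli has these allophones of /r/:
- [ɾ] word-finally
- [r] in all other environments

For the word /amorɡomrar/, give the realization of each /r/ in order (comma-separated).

Occurrence 1 (position 4): no conditioning environment matches → elsewhere allophone [r].
Occurrence 2 (position 8): no conditioning environment matches → elsewhere allophone [r].
Occurrence 3 (position 10): word-finally → [ɾ].

[r], [r], [ɾ]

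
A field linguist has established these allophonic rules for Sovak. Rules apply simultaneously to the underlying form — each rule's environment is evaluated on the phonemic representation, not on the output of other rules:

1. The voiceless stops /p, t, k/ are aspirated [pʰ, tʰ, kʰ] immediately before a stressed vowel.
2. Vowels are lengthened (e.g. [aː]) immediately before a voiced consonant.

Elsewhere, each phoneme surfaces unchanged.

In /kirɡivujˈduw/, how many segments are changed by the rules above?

Segments that undergo a rule: /i/ → [iː] (rule 2); /i/ → [iː] (rule 2); /u/ → [uː] (rule 2); /u/ → [uː] (rule 2).
All other segments surface unchanged.

4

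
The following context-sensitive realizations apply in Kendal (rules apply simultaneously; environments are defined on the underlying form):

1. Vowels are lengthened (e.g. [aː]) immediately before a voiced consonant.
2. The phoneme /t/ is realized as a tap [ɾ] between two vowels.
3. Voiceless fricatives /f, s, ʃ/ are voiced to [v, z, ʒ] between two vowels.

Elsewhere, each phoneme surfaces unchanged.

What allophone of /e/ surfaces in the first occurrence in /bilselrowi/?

/e/ (between /s/ and /l/) occurs before a voiced consonant → [eː] by rule 1.

[eː]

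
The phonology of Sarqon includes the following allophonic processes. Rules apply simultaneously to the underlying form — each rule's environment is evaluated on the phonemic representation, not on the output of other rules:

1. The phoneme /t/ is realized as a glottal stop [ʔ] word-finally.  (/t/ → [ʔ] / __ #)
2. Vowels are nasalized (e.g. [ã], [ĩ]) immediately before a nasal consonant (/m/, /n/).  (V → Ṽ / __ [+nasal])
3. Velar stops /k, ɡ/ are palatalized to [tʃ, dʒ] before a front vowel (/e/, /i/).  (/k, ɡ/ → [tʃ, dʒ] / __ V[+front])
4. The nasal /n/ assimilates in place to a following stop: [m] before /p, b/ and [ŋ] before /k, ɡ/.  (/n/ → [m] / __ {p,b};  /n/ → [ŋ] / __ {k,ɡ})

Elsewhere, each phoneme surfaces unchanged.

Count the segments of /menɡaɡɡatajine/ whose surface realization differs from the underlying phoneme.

Segments that undergo a rule: /e/ → [ẽ] (rule 2); /n/ → [ŋ] (rule 4); /i/ → [ĩ] (rule 2).
All other segments surface unchanged.

3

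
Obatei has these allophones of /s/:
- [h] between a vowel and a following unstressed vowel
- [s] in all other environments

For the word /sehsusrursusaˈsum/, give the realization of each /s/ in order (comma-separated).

[s], [s], [s], [s], [h], [s]

Occurrence 1 (position 1): no conditioning environment matches → elsewhere allophone [s].
Occurrence 2 (position 4): no conditioning environment matches → elsewhere allophone [s].
Occurrence 3 (position 6): no conditioning environment matches → elsewhere allophone [s].
Occurrence 4 (position 10): no conditioning environment matches → elsewhere allophone [s].
Occurrence 5 (position 12): between a vowel and a following unstressed vowel → [h].
Occurrence 6 (position 14): no conditioning environment matches → elsewhere allophone [s].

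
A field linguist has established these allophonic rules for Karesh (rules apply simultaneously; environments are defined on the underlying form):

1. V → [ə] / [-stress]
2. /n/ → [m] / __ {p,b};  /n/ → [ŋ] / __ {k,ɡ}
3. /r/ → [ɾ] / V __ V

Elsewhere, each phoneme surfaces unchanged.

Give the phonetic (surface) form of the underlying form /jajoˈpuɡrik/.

[jəjəˈpuɡrək]

/j/ (word-initial): no rule targets it → [j].
Rule 1 applies to /a/ (between /j/ and /j/: in an unstressed syllable) → [ə].
/j/ — not in any rule's target class → [j].
Rule 1 applies to /o/ (between /j/ and /p/: in an unstressed syllable) → [ə].
/p/ stays [p].
/u/ (between /p/ and /ɡ/) is in the target of rule 1 but the environment (in an unstressed syllable) is not met → [u].
/ɡ/ (between /u/ and /r/): no rule targets it → [ɡ].
/r/ — between /ɡ/ and /i/; rule 3 does not apply here → [r].
/i/ (between /r/ and /k/) occurs in an unstressed syllable → [ə] by rule 1.
/k/ — not in any rule's target class → [k].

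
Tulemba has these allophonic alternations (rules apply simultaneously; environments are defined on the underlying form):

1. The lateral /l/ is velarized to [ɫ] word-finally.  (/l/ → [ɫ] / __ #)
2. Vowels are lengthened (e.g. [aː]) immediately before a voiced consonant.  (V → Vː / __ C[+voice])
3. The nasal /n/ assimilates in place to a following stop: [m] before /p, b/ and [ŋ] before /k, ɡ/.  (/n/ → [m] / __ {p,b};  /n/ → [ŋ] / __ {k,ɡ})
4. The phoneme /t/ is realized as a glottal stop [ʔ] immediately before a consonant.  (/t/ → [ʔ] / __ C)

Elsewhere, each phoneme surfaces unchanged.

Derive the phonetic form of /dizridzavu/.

[diːzriːdzaːvu]

/d/ (word-initial): no rule targets it → [d].
/i/ (between /d/ and /z/): before a voiced consonant, so rule 2 applies → [iː].
/z/ (between /i/ and /r/): no rule targets it → [z].
/r/ (between /z/ and /i/): no rule targets it → [r].
/i/ — between /r/ and /d/, before a voiced consonant — surfaces as [iː] (rule 2).
/d/ (between /i/ and /z/): no rule targets it → [d].
/z/ stays [z].
/a/ (between /z/ and /v/) occurs before a voiced consonant → [aː] by rule 2.
/v/ (between /a/ and /u/) is unaffected → [v].
/u/ (word-final) is in the target of rule 2 but the environment (before a voiced consonant) is not met → [u].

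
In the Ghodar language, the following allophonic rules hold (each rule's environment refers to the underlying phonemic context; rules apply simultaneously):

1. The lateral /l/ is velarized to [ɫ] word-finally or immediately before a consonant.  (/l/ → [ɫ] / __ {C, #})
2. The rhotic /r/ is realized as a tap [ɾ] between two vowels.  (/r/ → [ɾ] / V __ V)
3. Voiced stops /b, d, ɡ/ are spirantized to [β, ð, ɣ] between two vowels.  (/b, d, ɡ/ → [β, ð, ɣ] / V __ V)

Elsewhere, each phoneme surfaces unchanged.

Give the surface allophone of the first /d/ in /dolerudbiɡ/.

/d/ — word-initial; rule 3 does not apply here → [d].

[d]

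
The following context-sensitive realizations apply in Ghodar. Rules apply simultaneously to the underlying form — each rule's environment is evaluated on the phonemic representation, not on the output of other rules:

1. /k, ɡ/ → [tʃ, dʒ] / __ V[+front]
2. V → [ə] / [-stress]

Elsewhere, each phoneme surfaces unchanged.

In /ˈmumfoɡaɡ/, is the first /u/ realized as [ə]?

No

/u/ (between /m/ and /m/) is in the target of rule 2 but the environment (in an unstressed syllable) is not met → [u].
The actual realization is [u], not [ə].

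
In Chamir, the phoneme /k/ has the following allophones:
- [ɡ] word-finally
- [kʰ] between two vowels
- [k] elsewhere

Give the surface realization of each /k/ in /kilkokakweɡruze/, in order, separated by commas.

[k], [k], [kʰ], [k]

Occurrence 1 (position 1): no conditioning environment matches → elsewhere allophone [k].
Occurrence 2 (position 4): no conditioning environment matches → elsewhere allophone [k].
Occurrence 3 (position 6): between two vowels → [kʰ].
Occurrence 4 (position 8): no conditioning environment matches → elsewhere allophone [k].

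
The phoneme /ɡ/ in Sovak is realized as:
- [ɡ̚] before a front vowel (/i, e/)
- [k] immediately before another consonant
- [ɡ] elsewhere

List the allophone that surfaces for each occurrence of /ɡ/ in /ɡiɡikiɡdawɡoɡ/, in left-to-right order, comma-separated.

Occurrence 1 (position 1): before a front vowel (/i, e/) → [ɡ̚].
Occurrence 2 (position 3): before a front vowel (/i, e/) → [ɡ̚].
Occurrence 3 (position 7): immediately before another consonant → [k].
Occurrence 4 (position 11): no conditioning environment matches → elsewhere allophone [ɡ].
Occurrence 5 (position 13): no conditioning environment matches → elsewhere allophone [ɡ].

[ɡ̚], [ɡ̚], [k], [ɡ], [ɡ]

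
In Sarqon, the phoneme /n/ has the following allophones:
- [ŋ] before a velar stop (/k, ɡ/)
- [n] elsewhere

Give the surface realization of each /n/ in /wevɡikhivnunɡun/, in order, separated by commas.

[n], [ŋ], [n]

Occurrence 1 (position 10): no conditioning environment matches → elsewhere allophone [n].
Occurrence 2 (position 12): before a velar stop → [ŋ].
Occurrence 3 (position 15): no conditioning environment matches → elsewhere allophone [n].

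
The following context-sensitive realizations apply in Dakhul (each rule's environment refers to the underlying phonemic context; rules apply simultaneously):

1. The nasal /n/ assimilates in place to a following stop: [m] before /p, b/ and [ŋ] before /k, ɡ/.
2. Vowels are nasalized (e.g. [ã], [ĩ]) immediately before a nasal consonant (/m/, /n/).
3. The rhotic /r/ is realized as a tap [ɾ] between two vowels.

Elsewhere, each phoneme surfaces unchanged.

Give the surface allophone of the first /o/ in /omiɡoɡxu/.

[õ]

/o/ (word-initial): before a nasal consonant, so rule 2 applies → [õ].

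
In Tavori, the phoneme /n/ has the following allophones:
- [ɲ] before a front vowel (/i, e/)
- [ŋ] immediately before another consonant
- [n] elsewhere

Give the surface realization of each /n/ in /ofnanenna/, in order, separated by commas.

[n], [ɲ], [ŋ], [n]

Occurrence 1 (position 3): no conditioning environment matches → elsewhere allophone [n].
Occurrence 2 (position 5): before a front vowel (/i, e/) → [ɲ].
Occurrence 3 (position 7): immediately before another consonant → [ŋ].
Occurrence 4 (position 8): no conditioning environment matches → elsewhere allophone [n].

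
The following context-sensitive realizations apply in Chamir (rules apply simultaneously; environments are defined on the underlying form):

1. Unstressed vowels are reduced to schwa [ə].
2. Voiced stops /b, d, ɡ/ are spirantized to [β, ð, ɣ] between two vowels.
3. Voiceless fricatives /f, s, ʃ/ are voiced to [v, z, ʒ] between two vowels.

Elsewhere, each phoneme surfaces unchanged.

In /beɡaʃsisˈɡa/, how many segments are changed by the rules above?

Segments that undergo a rule: /e/ → [ə] (rule 1); /ɡ/ → [ɣ] (rule 2); /a/ → [ə] (rule 1); /i/ → [ə] (rule 1).
All other segments surface unchanged.

4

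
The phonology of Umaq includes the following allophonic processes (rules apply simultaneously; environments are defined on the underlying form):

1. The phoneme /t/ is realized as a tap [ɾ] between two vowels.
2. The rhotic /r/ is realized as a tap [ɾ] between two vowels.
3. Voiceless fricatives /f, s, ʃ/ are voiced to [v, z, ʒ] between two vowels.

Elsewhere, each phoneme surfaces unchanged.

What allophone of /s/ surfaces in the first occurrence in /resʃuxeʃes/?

[s]

/s/ (between /e/ and /ʃ/) fails the environment for rule 3, so it stays [s].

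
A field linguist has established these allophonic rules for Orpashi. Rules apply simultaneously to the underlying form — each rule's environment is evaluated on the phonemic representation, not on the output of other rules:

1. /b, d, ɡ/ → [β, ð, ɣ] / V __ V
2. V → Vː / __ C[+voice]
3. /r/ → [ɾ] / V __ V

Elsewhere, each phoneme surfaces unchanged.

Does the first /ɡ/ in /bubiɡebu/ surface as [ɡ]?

No

/ɡ/ meets the environment for rule 1 (between two vowels) → [ɣ].
The actual realization is [ɣ], not [ɡ].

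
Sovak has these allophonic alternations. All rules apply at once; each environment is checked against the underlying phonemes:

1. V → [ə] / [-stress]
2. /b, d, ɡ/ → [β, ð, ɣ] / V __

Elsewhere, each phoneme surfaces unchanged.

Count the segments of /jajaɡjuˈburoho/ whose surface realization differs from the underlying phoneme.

Segments that undergo a rule: /a/ → [ə] (rule 1); /a/ → [ə] (rule 1); /ɡ/ → [ɣ] (rule 2); /u/ → [ə] (rule 1); /b/ → [β] (rule 2); /o/ → [ə] (rule 1); /o/ → [ə] (rule 1).
All other segments surface unchanged.

7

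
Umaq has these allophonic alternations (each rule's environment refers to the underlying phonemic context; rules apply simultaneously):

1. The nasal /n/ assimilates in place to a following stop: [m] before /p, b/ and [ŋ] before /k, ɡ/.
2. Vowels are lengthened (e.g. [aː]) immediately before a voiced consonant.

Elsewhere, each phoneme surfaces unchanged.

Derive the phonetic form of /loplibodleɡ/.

[lopliːboːdleːɡ]

/l/ stays [l].
/o/ — between /l/ and /p/; rule 2 does not apply here → [o].
/p/ (between /o/ and /l/): no rule targets it → [p].
/l/ stays [l].
/i/ meets the environment for rule 2 (before a voiced consonant) → [iː].
/b/ (between /i/ and /o/): no rule targets it → [b].
/o/ (between /b/ and /d/): before a voiced consonant, so rule 2 applies → [oː].
/d/ stays [d].
/l/ — not in any rule's target class → [l].
/e/ (between /l/ and /ɡ/) occurs before a voiced consonant → [eː] by rule 2.
/ɡ/ — not in any rule's target class → [ɡ].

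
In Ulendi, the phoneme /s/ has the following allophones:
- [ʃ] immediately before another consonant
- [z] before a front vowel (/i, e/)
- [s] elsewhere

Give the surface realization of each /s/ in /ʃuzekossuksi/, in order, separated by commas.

[ʃ], [s], [z]

Occurrence 1 (position 7): immediately before another consonant → [ʃ].
Occurrence 2 (position 8): no conditioning environment matches → elsewhere allophone [s].
Occurrence 3 (position 11): before a front vowel (/i, e/) → [z].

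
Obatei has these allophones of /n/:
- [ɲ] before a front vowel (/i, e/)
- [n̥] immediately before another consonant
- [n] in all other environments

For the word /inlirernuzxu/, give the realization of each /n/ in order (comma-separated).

[n̥], [n]

Occurrence 1 (position 2): immediately before another consonant → [n̥].
Occurrence 2 (position 8): no conditioning environment matches → elsewhere allophone [n].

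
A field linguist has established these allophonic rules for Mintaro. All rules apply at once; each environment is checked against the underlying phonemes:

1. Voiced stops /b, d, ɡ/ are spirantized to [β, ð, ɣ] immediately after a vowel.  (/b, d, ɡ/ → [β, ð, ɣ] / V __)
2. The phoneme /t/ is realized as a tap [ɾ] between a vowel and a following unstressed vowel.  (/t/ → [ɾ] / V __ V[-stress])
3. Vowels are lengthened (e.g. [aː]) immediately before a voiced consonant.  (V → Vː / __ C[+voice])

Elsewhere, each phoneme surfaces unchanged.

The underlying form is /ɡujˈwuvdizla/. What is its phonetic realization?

[ɡuːjˈwuːvdiːzla]

/ɡ/ (word-initial): rule 1 targets it, but not immediately after a vowel → unchanged [ɡ].
Rule 3 applies to /u/ (between /ɡ/ and /j/: before a voiced consonant) → [uː].
/j/ stays [j].
/w/ (between /j/ and /u/) is unaffected → [w].
/u/ (between /w/ and /v/) occurs before a voiced consonant → [uː] by rule 3.
/v/ (between /u/ and /d/): no rule targets it → [v].
/d/ (between /v/ and /i/): rule 1 targets it, but not immediately after a vowel → unchanged [d].
Rule 3 applies to /i/ (between /d/ and /z/: before a voiced consonant) → [iː].
/z/ (between /i/ and /l/) is unaffected → [z].
/l/ stays [l].
/a/ (word-final): rule 3 targets it, but not before a voiced consonant → unchanged [a].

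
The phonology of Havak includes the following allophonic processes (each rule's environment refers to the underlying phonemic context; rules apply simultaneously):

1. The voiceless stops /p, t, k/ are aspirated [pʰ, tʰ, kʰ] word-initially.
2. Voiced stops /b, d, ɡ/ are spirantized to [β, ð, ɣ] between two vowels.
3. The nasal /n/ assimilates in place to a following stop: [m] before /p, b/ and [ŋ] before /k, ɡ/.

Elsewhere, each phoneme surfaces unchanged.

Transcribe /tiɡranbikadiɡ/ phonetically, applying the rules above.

/t/ (word-initial): word-initially, so rule 1 applies → [tʰ].
/i/ (between /t/ and /ɡ/): no rule targets it → [i].
/ɡ/ — between /i/ and /r/; rule 2 does not apply here → [ɡ].
/r/ (between /ɡ/ and /a/): no rule targets it → [r].
/a/ (between /r/ and /n/) is unaffected → [a].
/n/ — between /a/ and /b/, before a labial or velar stop — surfaces as [m] (rule 3).
/b/ (between /n/ and /i/) is in the target of rule 2 but the environment (between two vowels) is not met → [b].
/i/ stays [i].
/k/ (between /i/ and /a/) is in the target of rule 1 but the environment (word-initially) is not met → [k].
/a/ — not in any rule's target class → [a].
/d/ — between /a/ and /i/, between two vowels — surfaces as [ð] (rule 2).
/i/ stays [i].
/ɡ/ (word-final): rule 2 targets it, but not between two vowels → unchanged [ɡ].

[tʰiɡrambikaðiɡ]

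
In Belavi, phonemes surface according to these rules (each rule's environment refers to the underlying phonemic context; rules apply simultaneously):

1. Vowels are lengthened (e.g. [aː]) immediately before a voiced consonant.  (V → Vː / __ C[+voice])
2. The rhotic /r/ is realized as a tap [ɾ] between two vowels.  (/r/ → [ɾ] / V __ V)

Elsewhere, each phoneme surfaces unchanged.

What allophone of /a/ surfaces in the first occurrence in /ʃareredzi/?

[aː]

/a/ (between /ʃ/ and /r/) occurs before a voiced consonant → [aː] by rule 1.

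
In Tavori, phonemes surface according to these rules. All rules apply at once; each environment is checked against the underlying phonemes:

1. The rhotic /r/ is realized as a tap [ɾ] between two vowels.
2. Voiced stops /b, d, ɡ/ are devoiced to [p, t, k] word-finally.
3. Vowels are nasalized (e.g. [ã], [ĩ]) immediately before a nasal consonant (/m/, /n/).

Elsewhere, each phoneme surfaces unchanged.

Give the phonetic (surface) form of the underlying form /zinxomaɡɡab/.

[zĩnxõmaɡɡap]

/z/ stays [z].
/i/ — between /z/ and /n/, before a nasal consonant — surfaces as [ĩ] (rule 3).
/n/ — not in any rule's target class → [n].
/x/ (between /n/ and /o/): no rule targets it → [x].
/o/ — between /x/ and /m/, before a nasal consonant — surfaces as [õ] (rule 3).
/m/ (between /o/ and /a/) is unaffected → [m].
/a/ — between /m/ and /ɡ/; rule 3 does not apply here → [a].
/ɡ/ (between /a/ and /ɡ/): rule 2 targets it, but not word-finally → unchanged [ɡ].
/ɡ/ (between /ɡ/ and /a/) fails the environment for rule 2, so it stays [ɡ].
/a/ — between /ɡ/ and /b/; rule 3 does not apply here → [a].
/b/ (word-final): word-finally, so rule 2 applies → [p].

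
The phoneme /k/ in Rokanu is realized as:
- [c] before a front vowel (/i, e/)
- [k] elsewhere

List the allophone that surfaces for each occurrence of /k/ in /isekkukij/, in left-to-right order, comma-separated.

Occurrence 1 (position 4): no conditioning environment matches → elsewhere allophone [k].
Occurrence 2 (position 5): no conditioning environment matches → elsewhere allophone [k].
Occurrence 3 (position 7): before a front vowel → [c].

[k], [k], [c]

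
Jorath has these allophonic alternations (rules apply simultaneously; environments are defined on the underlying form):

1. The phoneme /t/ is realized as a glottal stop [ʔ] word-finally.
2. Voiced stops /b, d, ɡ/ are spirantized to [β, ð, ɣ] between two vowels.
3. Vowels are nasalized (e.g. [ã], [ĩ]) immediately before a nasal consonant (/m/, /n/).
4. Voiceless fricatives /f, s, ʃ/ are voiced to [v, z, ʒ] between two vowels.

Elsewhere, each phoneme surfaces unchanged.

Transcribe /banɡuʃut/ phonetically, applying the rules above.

/b/ (word-initial) is in the target of rule 2 but the environment (between two vowels) is not met → [b].
/a/ meets the environment for rule 3 (before a nasal consonant) → [ã].
/n/ — not in any rule's target class → [n].
/ɡ/ — between /n/ and /u/; rule 2 does not apply here → [ɡ].
/u/ — between /ɡ/ and /ʃ/; rule 3 does not apply here → [u].
/ʃ/ meets the environment for rule 4 (between two vowels) → [ʒ].
/u/ — between /ʃ/ and /t/; rule 3 does not apply here → [u].
/t/ (word-final): word-finally, so rule 1 applies → [ʔ].

[bãnɡuʒuʔ]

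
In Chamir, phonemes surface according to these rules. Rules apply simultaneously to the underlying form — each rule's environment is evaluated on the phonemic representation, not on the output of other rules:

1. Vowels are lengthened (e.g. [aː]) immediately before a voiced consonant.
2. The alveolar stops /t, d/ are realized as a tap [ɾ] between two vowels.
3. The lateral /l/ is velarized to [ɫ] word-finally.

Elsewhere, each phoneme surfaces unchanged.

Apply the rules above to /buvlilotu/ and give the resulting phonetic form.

[buːvliːloɾu]

/b/ stays [b].
/u/ (between /b/ and /v/) occurs before a voiced consonant → [uː] by rule 1.
/v/ — not in any rule's target class → [v].
/l/ (between /v/ and /i/) is in the target of rule 3 but the environment (word-finally) is not met → [l].
/i/ (between /l/ and /l/): before a voiced consonant, so rule 1 applies → [iː].
/l/ (between /i/ and /o/) fails the environment for rule 3, so it stays [l].
/o/ — between /l/ and /t/; rule 1 does not apply here → [o].
/t/ (between /o/ and /u/) occurs between two vowels → [ɾ] by rule 2.
/u/ (word-final) fails the environment for rule 1, so it stays [u].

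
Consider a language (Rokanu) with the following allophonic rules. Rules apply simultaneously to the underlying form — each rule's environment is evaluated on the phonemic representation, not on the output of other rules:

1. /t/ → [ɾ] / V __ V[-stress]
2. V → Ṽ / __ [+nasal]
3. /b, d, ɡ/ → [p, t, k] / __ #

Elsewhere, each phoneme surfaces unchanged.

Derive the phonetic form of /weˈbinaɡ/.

/e/ (between /w/ and /b/): rule 2 targets it, but not before a nasal consonant → unchanged [e].
/b/ (between /e/ and /i/) fails the environment for rule 3, so it stays [b].
/i/ (between /b/ and /n/) occurs before a nasal consonant → [ĩ] by rule 2.
/a/ (between /n/ and /ɡ/) is in the target of rule 2 but the environment (before a nasal consonant) is not met → [a].
/ɡ/ — word-final, word-finally — surfaces as [k] (rule 3).

[weˈbĩnak]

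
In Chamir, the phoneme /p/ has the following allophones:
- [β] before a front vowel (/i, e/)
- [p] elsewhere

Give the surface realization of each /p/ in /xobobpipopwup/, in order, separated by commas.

[β], [p], [p], [p]

Occurrence 1 (position 6): before a front vowel (/i, e/) → [β].
Occurrence 2 (position 8): no conditioning environment matches → elsewhere allophone [p].
Occurrence 3 (position 10): no conditioning environment matches → elsewhere allophone [p].
Occurrence 4 (position 13): no conditioning environment matches → elsewhere allophone [p].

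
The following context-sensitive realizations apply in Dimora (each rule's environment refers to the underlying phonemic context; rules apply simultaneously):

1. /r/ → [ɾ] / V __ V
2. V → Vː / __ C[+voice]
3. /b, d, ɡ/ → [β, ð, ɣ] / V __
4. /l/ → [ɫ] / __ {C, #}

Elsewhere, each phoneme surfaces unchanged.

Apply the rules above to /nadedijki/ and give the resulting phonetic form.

[naːðeːðiːjki]

/n/ stays [n].
/a/ (between /n/ and /d/) occurs before a voiced consonant → [aː] by rule 2.
/d/ meets the environment for rule 3 (immediately after a vowel) → [ð].
/e/ (between /d/ and /d/): before a voiced consonant, so rule 2 applies → [eː].
/d/ (between /e/ and /i/) occurs immediately after a vowel → [ð] by rule 3.
/i/ (between /d/ and /j/) occurs before a voiced consonant → [iː] by rule 2.
/j/ (between /i/ and /k/) is unaffected → [j].
/k/ (between /j/ and /i/): no rule targets it → [k].
/i/ (word-final): rule 2 targets it, but not before a voiced consonant → unchanged [i].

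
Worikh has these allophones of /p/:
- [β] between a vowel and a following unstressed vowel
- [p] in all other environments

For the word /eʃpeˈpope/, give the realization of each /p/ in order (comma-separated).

[p], [p], [β]

Occurrence 1 (position 3): no conditioning environment matches → elsewhere allophone [p].
Occurrence 2 (position 5): no conditioning environment matches → elsewhere allophone [p].
Occurrence 3 (position 7): between a vowel and a following unstressed vowel → [β].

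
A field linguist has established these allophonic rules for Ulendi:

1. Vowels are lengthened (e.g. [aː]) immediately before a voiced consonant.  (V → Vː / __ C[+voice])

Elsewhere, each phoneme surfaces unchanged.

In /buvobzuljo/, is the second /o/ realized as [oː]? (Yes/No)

/o/ (word-final) is in the target of rule 1 but the environment (before a voiced consonant) is not met → [o].
The actual realization is [o], not [oː].

No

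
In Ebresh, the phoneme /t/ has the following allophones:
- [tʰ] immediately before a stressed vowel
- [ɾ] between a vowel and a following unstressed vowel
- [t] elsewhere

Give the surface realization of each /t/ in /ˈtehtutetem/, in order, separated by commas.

[tʰ], [t], [ɾ], [ɾ]

Occurrence 1 (position 1): immediately before a stressed vowel → [tʰ].
Occurrence 2 (position 4): no conditioning environment matches → elsewhere allophone [t].
Occurrence 3 (position 6): between a vowel and an unstressed vowel → [ɾ].
Occurrence 4 (position 8): between a vowel and an unstressed vowel → [ɾ].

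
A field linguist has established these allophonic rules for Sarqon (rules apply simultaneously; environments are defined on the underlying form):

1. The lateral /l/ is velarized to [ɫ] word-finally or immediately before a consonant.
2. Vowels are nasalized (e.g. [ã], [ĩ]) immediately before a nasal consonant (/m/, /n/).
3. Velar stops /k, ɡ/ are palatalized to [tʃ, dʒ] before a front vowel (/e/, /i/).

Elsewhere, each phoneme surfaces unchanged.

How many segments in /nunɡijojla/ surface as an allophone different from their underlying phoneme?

2

Segments that undergo a rule: /u/ → [ũ] (rule 2); /ɡ/ → [dʒ] (rule 3).
All other segments surface unchanged.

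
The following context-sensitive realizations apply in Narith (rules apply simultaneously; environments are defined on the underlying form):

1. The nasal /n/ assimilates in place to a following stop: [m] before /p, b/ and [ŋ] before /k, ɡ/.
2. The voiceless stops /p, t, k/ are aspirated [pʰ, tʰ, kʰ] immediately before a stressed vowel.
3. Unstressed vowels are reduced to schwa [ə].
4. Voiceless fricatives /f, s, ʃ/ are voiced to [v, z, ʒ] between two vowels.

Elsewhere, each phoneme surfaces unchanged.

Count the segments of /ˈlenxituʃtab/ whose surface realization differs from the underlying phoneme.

Segments that undergo a rule: /i/ → [ə] (rule 3); /u/ → [ə] (rule 3); /a/ → [ə] (rule 3).
All other segments surface unchanged.

3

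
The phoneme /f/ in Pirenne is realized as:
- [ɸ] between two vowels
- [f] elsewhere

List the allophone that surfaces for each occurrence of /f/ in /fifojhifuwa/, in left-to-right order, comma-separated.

[f], [ɸ], [ɸ]

Occurrence 1 (position 1): no conditioning environment matches → elsewhere allophone [f].
Occurrence 2 (position 3): between two vowels → [ɸ].
Occurrence 3 (position 8): between two vowels → [ɸ].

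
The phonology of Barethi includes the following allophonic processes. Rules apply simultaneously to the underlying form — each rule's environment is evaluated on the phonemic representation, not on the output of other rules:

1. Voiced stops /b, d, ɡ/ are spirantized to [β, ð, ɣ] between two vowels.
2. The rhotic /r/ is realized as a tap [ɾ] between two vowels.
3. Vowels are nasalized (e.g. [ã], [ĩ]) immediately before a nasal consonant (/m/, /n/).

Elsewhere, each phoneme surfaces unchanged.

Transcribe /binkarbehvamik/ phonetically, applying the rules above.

[bĩnkarbehvãmik]

/b/ (word-initial) fails the environment for rule 1, so it stays [b].
/i/ — between /b/ and /n/, before a nasal consonant — surfaces as [ĩ] (rule 3).
/n/ (between /i/ and /k/) is unaffected → [n].
/k/ — not in any rule's target class → [k].
/a/ (between /k/ and /r/) fails the environment for rule 3, so it stays [a].
/r/ (between /a/ and /b/) fails the environment for rule 2, so it stays [r].
/b/ (between /r/ and /e/): rule 1 targets it, but not between two vowels → unchanged [b].
/e/ (between /b/ and /h/): rule 3 targets it, but not before a nasal consonant → unchanged [e].
/h/ — not in any rule's target class → [h].
/v/ stays [v].
/a/ meets the environment for rule 3 (before a nasal consonant) → [ã].
/m/ (between /a/ and /i/) is unaffected → [m].
/i/ — between /m/ and /k/; rule 3 does not apply here → [i].
/k/ (word-final): no rule targets it → [k].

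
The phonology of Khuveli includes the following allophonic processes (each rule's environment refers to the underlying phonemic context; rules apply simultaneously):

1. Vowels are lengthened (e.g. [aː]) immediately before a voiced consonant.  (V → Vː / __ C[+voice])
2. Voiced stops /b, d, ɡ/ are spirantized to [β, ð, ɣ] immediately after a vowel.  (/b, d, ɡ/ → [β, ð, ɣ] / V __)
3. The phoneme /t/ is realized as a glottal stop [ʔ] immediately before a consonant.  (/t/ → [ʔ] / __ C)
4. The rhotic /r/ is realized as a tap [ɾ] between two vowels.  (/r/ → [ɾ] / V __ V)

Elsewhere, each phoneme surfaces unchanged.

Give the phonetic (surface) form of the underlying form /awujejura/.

[aːwuːjeːjuːɾa]

/a/ (word-initial) occurs before a voiced consonant → [aː] by rule 1.
/u/ (between /w/ and /j/) occurs before a voiced consonant → [uː] by rule 1.
/e/ (between /j/ and /j/) occurs before a voiced consonant → [eː] by rule 1.
/u/ meets the environment for rule 1 (before a voiced consonant) → [uː].
/r/ meets the environment for rule 4 (between two vowels) → [ɾ].
/a/ (word-final): rule 1 targets it, but not before a voiced consonant → unchanged [a].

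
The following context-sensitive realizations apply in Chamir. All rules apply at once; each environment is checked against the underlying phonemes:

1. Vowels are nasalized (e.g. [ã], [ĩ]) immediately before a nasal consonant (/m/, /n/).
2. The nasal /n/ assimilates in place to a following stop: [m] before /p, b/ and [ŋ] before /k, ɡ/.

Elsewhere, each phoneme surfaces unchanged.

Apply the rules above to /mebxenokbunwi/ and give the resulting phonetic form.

/m/ stays [m].
/e/ (between /m/ and /b/): rule 1 targets it, but not before a nasal consonant → unchanged [e].
/b/ stays [b].
/x/ (between /b/ and /e/) is unaffected → [x].
/e/ meets the environment for rule 1 (before a nasal consonant) → [ẽ].
/n/ (between /e/ and /o/): rule 2 targets it, but not before a labial or velar stop → unchanged [n].
/o/ (between /n/ and /k/): rule 1 targets it, but not before a nasal consonant → unchanged [o].
/k/ (between /o/ and /b/): no rule targets it → [k].
/b/ — not in any rule's target class → [b].
/u/ (between /b/ and /n/): before a nasal consonant, so rule 1 applies → [ũ].
/n/ (between /u/ and /w/) is in the target of rule 2 but the environment (before a labial or velar stop) is not met → [n].
/w/ — not in any rule's target class → [w].
/i/ (word-final) is in the target of rule 1 but the environment (before a nasal consonant) is not met → [i].

[mebxẽnokbũnwi]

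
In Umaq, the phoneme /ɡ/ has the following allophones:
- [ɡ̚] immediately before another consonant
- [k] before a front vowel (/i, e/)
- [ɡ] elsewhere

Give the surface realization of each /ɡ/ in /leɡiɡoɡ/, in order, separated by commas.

[k], [ɡ], [ɡ]

Occurrence 1 (position 3): before a front vowel (/i, e/) → [k].
Occurrence 2 (position 5): no conditioning environment matches → elsewhere allophone [ɡ].
Occurrence 3 (position 7): no conditioning environment matches → elsewhere allophone [ɡ].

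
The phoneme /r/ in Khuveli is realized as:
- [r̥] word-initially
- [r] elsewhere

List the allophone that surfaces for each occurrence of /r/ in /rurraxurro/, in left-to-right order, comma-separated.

[r̥], [r], [r], [r], [r]

Occurrence 1 (position 1): word-initially → [r̥].
Occurrence 2 (position 3): no conditioning environment matches → elsewhere allophone [r].
Occurrence 3 (position 4): no conditioning environment matches → elsewhere allophone [r].
Occurrence 4 (position 8): no conditioning environment matches → elsewhere allophone [r].
Occurrence 5 (position 9): no conditioning environment matches → elsewhere allophone [r].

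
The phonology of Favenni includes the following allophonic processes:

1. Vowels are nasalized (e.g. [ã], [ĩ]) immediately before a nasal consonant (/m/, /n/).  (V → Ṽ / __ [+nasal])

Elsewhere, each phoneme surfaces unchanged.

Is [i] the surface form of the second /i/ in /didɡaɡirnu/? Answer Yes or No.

/i/ — between /ɡ/ and /r/; rule 1 does not apply here → [i].
The actual realization is [i], which matches [i].

Yes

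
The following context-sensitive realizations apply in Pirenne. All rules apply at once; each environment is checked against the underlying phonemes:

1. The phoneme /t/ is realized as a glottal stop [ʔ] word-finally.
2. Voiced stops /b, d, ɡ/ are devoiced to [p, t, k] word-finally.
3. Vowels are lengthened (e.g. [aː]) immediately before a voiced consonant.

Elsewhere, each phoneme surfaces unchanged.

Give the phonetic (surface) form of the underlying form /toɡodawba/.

[toːɡoːdaːwba]

/t/ (word-initial) is in the target of rule 1 but the environment (word-finally) is not met → [t].
/o/ meets the environment for rule 3 (before a voiced consonant) → [oː].
/ɡ/ — between /o/ and /o/; rule 2 does not apply here → [ɡ].
/o/ (between /ɡ/ and /d/): before a voiced consonant, so rule 3 applies → [oː].
/d/ — between /o/ and /a/; rule 2 does not apply here → [d].
/a/ (between /d/ and /w/): before a voiced consonant, so rule 3 applies → [aː].
/b/ (between /w/ and /a/) fails the environment for rule 2, so it stays [b].
/a/ (word-final) is in the target of rule 3 but the environment (before a voiced consonant) is not met → [a].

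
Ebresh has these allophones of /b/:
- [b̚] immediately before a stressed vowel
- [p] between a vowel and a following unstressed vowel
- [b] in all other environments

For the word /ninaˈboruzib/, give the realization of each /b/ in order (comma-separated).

Occurrence 1 (position 5): immediately before a stressed vowel → [b̚].
Occurrence 2 (position 11): no conditioning environment matches → elsewhere allophone [b].

[b̚], [b]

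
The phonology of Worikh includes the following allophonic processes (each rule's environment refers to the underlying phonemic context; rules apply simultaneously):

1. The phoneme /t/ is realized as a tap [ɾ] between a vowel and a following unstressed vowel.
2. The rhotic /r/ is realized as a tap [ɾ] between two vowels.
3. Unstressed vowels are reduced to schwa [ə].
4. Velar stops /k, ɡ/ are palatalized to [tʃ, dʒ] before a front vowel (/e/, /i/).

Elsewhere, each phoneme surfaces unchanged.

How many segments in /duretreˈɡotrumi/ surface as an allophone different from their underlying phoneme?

6

Segments that undergo a rule: /u/ → [ə] (rule 3); /r/ → [ɾ] (rule 2); /e/ → [ə] (rule 3); /e/ → [ə] (rule 3); /u/ → [ə] (rule 3); /i/ → [ə] (rule 3).
All other segments surface unchanged.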